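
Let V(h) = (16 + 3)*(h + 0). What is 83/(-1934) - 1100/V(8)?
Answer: -133751/18373 ≈ -7.2798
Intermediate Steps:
V(h) = 19*h
83/(-1934) - 1100/V(8) = 83/(-1934) - 1100/(19*8) = 83*(-1/1934) - 1100/152 = -83/1934 - 1100*1/152 = -83/1934 - 275/38 = -133751/18373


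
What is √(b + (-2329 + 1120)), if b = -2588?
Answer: I*√3797 ≈ 61.62*I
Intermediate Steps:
√(b + (-2329 + 1120)) = √(-2588 + (-2329 + 1120)) = √(-2588 - 1209) = √(-3797) = I*√3797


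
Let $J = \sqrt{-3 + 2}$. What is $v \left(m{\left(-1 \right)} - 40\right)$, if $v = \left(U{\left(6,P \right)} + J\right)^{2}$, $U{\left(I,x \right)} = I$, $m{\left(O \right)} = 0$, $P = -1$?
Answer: $-1400 - 480 i \approx -1400.0 - 480.0 i$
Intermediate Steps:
$J = i$ ($J = \sqrt{-1} = i \approx 1.0 i$)
$v = \left(6 + i\right)^{2} \approx 35.0 + 12.0 i$
$v \left(m{\left(-1 \right)} - 40\right) = \left(6 + i\right)^{2} \left(0 - 40\right) = \left(6 + i\right)^{2} \left(-40\right) = - 40 \left(6 + i\right)^{2}$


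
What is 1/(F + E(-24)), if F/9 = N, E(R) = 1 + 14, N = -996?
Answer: -1/8949 ≈ -0.00011174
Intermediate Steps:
E(R) = 15
F = -8964 (F = 9*(-996) = -8964)
1/(F + E(-24)) = 1/(-8964 + 15) = 1/(-8949) = -1/8949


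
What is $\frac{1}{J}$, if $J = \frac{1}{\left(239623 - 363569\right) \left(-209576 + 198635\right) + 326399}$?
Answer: $1356419585$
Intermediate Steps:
$J = \frac{1}{1356419585}$ ($J = \frac{1}{\left(-123946\right) \left(-10941\right) + 326399} = \frac{1}{1356093186 + 326399} = \frac{1}{1356419585} \approx 7.3724 \cdot 10^{-10}$)
$\frac{1}{J} = \frac{1}{\frac{1}{1356419585}} = 1356419585$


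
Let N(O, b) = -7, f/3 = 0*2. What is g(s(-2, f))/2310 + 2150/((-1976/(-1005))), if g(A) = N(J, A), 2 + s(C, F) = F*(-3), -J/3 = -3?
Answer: 178261381/163020 ≈ 1093.5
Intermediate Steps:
J = 9 (J = -3*(-3) = 9)
f = 0 (f = 3*(0*2) = 3*0 = 0)
s(C, F) = -2 - 3*F (s(C, F) = -2 + F*(-3) = -2 - 3*F)
g(A) = -7
g(s(-2, f))/2310 + 2150/((-1976/(-1005))) = -7/2310 + 2150/((-1976/(-1005))) = -7*1/2310 + 2150/((-1976*(-1/1005))) = -1/330 + 2150/(1976/1005) = -1/330 + 2150*(1005/1976) = -1/330 + 1080375/988 = 178261381/163020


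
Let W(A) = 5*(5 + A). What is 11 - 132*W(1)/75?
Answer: -209/5 ≈ -41.800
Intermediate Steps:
W(A) = 25 + 5*A
11 - 132*W(1)/75 = 11 - 132*(25 + 5*1)/75 = 11 - 132*(25 + 5)/75 = 11 - 3960/75 = 11 - 132*⅖ = 11 - 264/5 = -209/5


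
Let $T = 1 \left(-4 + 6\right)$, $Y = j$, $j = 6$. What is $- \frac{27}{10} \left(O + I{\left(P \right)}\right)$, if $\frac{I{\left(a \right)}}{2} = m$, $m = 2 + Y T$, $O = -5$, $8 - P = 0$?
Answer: $- \frac{621}{10} \approx -62.1$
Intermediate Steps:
$Y = 6$
$P = 8$ ($P = 8 - 0 = 8 + 0 = 8$)
$T = 2$ ($T = 1 \cdot 2 = 2$)
$m = 14$ ($m = 2 + 6 \cdot 2 = 2 + 12 = 14$)
$I{\left(a \right)} = 28$ ($I{\left(a \right)} = 2 \cdot 14 = 28$)
$- \frac{27}{10} \left(O + I{\left(P \right)}\right) = - \frac{27}{10} \left(-5 + 28\right) = \left(-27\right) \frac{1}{10} \cdot 23 = \left(- \frac{27}{10}\right) 23 = - \frac{621}{10}$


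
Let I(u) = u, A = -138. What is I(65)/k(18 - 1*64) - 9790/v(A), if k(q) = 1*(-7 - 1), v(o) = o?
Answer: 34675/552 ≈ 62.817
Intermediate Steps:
k(q) = -8 (k(q) = 1*(-8) = -8)
I(65)/k(18 - 1*64) - 9790/v(A) = 65/(-8) - 9790/(-138) = 65*(-⅛) - 9790*(-1/138) = -65/8 + 4895/69 = 34675/552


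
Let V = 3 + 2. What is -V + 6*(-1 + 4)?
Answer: 13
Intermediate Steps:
V = 5
-V + 6*(-1 + 4) = -1*5 + 6*(-1 + 4) = -5 + 6*3 = -5 + 18 = 13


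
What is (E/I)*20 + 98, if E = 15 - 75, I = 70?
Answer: 566/7 ≈ 80.857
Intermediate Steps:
E = -60
(E/I)*20 + 98 = -60/70*20 + 98 = -60*1/70*20 + 98 = -6/7*20 + 98 = -120/7 + 98 = 566/7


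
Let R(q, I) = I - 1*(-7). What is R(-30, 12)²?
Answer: 361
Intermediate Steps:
R(q, I) = 7 + I (R(q, I) = I + 7 = 7 + I)
R(-30, 12)² = (7 + 12)² = 19² = 361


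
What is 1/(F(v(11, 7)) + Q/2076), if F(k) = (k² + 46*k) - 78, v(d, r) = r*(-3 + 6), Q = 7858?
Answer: 1038/1383431 ≈ 0.00075031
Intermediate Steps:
v(d, r) = 3*r (v(d, r) = r*3 = 3*r)
F(k) = -78 + k² + 46*k
1/(F(v(11, 7)) + Q/2076) = 1/((-78 + (3*7)² + 46*(3*7)) + 7858/2076) = 1/((-78 + 21² + 46*21) + 7858*(1/2076)) = 1/((-78 + 441 + 966) + 3929/1038) = 1/(1329 + 3929/1038) = 1/(1383431/1038) = 1038/1383431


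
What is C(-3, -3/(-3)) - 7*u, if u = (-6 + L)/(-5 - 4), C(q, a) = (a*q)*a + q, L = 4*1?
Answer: -68/9 ≈ -7.5556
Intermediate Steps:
L = 4
C(q, a) = q + q*a² (C(q, a) = q*a² + q = q + q*a²)
u = 2/9 (u = (-6 + 4)/(-5 - 4) = -2/(-9) = -2*(-⅑) = 2/9 ≈ 0.22222)
C(-3, -3/(-3)) - 7*u = -3*(1 + (-3/(-3))²) - 7*2/9 = -3*(1 + (-3*(-⅓))²) - 14/9 = -3*(1 + 1²) - 14/9 = -3*(1 + 1) - 14/9 = -3*2 - 14/9 = -6 - 14/9 = -68/9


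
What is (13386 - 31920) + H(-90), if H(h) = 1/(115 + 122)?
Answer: -4392557/237 ≈ -18534.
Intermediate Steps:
H(h) = 1/237
(13386 - 31920) + H(-90) = (13386 - 31920) + 1/237 = -18534 + 1/237 = -4392557/237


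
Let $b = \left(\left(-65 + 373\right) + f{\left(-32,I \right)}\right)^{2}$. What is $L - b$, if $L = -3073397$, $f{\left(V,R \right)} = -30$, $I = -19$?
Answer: $-3150681$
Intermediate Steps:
$b = 77284$ ($b = \left(\left(-65 + 373\right) - 30\right)^{2} = \left(308 - 30\right)^{2} = 278^{2} = 77284$)
$L - b = -3073397 - 77284 = -3150681$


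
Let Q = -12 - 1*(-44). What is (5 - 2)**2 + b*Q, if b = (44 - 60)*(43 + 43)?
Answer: -44023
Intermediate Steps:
b = -1376 (b = -16*86 = -1376)
Q = 32 (Q = -12 + 44 = 32)
(5 - 2)**2 + b*Q = (5 - 2)**2 - 1376*32 = 3**2 - 44032 = 9 - 44032 = -44023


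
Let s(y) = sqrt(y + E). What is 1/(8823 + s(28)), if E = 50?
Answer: 2941/25948417 - sqrt(78)/77845251 ≈ 0.00011323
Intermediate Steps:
s(y) = sqrt(50 + y) (s(y) = sqrt(y + 50) = sqrt(50 + y))
1/(8823 + s(28)) = 1/(8823 + sqrt(50 + 28)) = 1/(8823 + sqrt(78))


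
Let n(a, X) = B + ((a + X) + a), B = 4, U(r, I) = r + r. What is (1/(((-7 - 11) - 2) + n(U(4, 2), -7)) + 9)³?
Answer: 238328/343 ≈ 694.83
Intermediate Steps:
U(r, I) = 2*r
n(a, X) = 4 + X + 2*a (n(a, X) = 4 + ((a + X) + a) = 4 + ((X + a) + a) = 4 + (X + 2*a) = 4 + X + 2*a)
(1/(((-7 - 11) - 2) + n(U(4, 2), -7)) + 9)³ = (1/(((-7 - 11) - 2) + (4 - 7 + 2*(2*4))) + 9)³ = (1/((-18 - 2) + (4 - 7 + 2*8)) + 9)³ = (1/(-20 + (4 - 7 + 16)) + 9)³ = (1/(-20 + 13) + 9)³ = (1/(-7) + 9)³ = (-⅐ + 9)³ = (62/7)³ = 238328/343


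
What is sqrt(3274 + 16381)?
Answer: sqrt(19655) ≈ 140.20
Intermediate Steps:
sqrt(3274 + 16381) = sqrt(19655)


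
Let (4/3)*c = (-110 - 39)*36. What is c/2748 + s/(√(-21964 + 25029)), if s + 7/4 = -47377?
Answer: -1341/916 - 37903*√3065/2452 ≈ -857.26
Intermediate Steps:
s = -189515/4 (s = -7/4 - 47377 = -189515/4 ≈ -47379.)
c = -4023 (c = 3*((-110 - 39)*36)/4 = 3*(-149*36)/4 = (¾)*(-5364) = -4023)
c/2748 + s/(√(-21964 + 25029)) = -4023/2748 - 189515/(4*√(-21964 + 25029)) = -4023*1/2748 - 189515*√3065/3065/4 = -1341/916 - 37903*√3065/2452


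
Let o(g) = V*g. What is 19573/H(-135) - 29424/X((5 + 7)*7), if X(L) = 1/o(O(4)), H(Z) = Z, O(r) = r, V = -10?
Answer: 158870027/135 ≈ 1.1768e+6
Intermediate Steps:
o(g) = -10*g
X(L) = -1/40 (X(L) = 1/(-10*4) = 1/(-40) = -1/40)
19573/H(-135) - 29424/X((5 + 7)*7) = 19573/(-135) - 29424/(-1/40) = 19573*(-1/135) - 29424*(-40) = -19573/135 + 1176960 = 158870027/135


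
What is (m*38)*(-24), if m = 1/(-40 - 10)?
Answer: 456/25 ≈ 18.240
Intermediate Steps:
m = -1/50 (m = 1/(-50) = -1/50 ≈ -0.020000)
(m*38)*(-24) = -1/50*38*(-24) = -19/25*(-24) = 456/25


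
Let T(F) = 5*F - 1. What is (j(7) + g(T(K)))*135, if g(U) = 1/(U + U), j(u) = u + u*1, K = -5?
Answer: 98145/52 ≈ 1887.4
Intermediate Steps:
T(F) = -1 + 5*F
j(u) = 2*u (j(u) = u + u = 2*u)
g(U) = 1/(2*U)
(j(7) + g(T(K)))*135 = (2*7 + 1/(2*(-1 + 5*(-5))))*135 = (14 + 1/(2*(-1 - 25)))*135 = (14 + (1/2)/(-26))*135 = (14 + (1/2)*(-1/26))*135 = (14 - 1/52)*135 = (727/52)*135 = 98145/52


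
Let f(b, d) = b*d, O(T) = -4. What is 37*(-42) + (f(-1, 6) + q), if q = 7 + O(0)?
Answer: -1557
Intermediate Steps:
q = 3 (q = 7 - 4 = 3)
37*(-42) + (f(-1, 6) + q) = 37*(-42) + (-1*6 + 3) = -1554 + (-6 + 3) = -1554 - 3 = -1557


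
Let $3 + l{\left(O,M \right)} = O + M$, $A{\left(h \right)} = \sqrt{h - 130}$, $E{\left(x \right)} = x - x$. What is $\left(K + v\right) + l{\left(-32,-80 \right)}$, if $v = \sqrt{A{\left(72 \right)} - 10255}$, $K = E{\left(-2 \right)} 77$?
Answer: $-115 + \sqrt{-10255 + i \sqrt{58}} \approx -114.96 + 101.27 i$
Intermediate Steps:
$E{\left(x \right)} = 0$
$A{\left(h \right)} = \sqrt{-130 + h}$
$K = 0$ ($K = 0 \cdot 77 = 0$)
$l{\left(O,M \right)} = -3 + M + O$ ($l{\left(O,M \right)} = -3 + \left(O + M\right) = -3 + \left(M + O\right) = -3 + M + O$)
$v = \sqrt{-10255 + i \sqrt{58}}$ ($v = \sqrt{\sqrt{-130 + 72} - 10255} = \sqrt{\sqrt{-58} - 10255} = \sqrt{i \sqrt{58} - 10255} = \sqrt{-10255 + i \sqrt{58}} \approx 0.0376 + 101.27 i$)
$\left(K + v\right) + l{\left(-32,-80 \right)} = \left(0 + \sqrt{-10255 + i \sqrt{58}}\right) - 115 = \sqrt{-10255 + i \sqrt{58}} - 115 = -115 + \sqrt{-10255 + i \sqrt{58}}$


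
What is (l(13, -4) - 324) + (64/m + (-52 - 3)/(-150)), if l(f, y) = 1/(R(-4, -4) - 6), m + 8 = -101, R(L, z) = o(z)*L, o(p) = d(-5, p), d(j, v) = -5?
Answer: -3709886/11445 ≈ -324.15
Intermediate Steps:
o(p) = -5
R(L, z) = -5*L
m = -109 (m = -8 - 101 = -109)
l(f, y) = 1/14 (l(f, y) = 1/(-5*(-4) - 6) = 1/(20 - 6) = 1/14)
(l(13, -4) - 324) + (64/m + (-52 - 3)/(-150)) = (1/14 - 324) + (64/(-109) + (-52 - 3)/(-150)) = -4535/14 + (64*(-1/109) - 55*(-1/150)) = -4535/14 + (-64/109 + 11/30) = -4535/14 - 721/3270 = -3709886/11445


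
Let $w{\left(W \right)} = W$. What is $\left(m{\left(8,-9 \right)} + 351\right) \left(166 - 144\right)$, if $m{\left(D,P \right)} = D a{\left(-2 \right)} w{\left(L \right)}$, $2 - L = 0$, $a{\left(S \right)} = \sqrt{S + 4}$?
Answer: $7722 + 352 \sqrt{2} \approx 8219.8$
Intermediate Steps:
$a{\left(S \right)} = \sqrt{4 + S}$
$L = 2$ ($L = 2 - 0 = 2 + 0 = 2$)
$m{\left(D,P \right)} = 2 D \sqrt{2}$ ($m{\left(D,P \right)} = D \sqrt{4 - 2} \cdot 2 = D \sqrt{2} \cdot 2 = 2 D \sqrt{2}$)
$\left(m{\left(8,-9 \right)} + 351\right) \left(166 - 144\right) = \left(2 \cdot 8 \sqrt{2} + 351\right) \left(166 - 144\right) = \left(16 \sqrt{2} + 351\right) 22 = \left(351 + 16 \sqrt{2}\right) 22 = 7722 + 352 \sqrt{2}$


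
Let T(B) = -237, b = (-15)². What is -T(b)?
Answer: 237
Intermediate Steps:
b = 225
-T(b) = -1*(-237) = 237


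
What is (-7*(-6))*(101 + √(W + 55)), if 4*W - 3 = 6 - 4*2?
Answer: 4242 + 21*√221 ≈ 4554.2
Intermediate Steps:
W = ¼ (W = ¾ + (6 - 4*2)/4 = ¾ + (6 - 8)/4 = ¾ + (¼)*(-2) = ¾ - ½ = ¼ ≈ 0.25000)
(-7*(-6))*(101 + √(W + 55)) = (-7*(-6))*(101 + √(¼ + 55)) = 42*(101 + √(221/4)) = 42*(101 + √221/2) = 4242 + 21*√221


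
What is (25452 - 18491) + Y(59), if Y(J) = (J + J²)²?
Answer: 12538561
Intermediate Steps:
(25452 - 18491) + Y(59) = (25452 - 18491) + 59²*(1 + 59)² = 6961 + 3481*60² = 6961 + 3481*3600 = 6961 + 12531600 = 12538561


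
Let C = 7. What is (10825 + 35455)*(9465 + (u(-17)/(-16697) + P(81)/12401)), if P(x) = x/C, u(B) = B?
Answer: 634902815232441080/1449416479 ≈ 4.3804e+8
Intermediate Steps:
P(x) = x/7
(10825 + 35455)*(9465 + (u(-17)/(-16697) + P(81)/12401)) = (10825 + 35455)*(9465 + (-17/(-16697) + ((⅐)*81)/12401)) = 46280*(9465 + (-17*(-1/16697) + (81/7)*(1/12401))) = 46280*(9465 + (17/16697 + 81/86807)) = 46280*(9465 + 2828176/1449416479) = 46280*(13718729801911/1449416479) = 634902815232441080/1449416479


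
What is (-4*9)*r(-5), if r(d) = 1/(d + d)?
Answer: 18/5 ≈ 3.6000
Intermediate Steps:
r(d) = 1/(2*d)
(-4*9)*r(-5) = (-4*9)*((½)/(-5)) = -18*(-1)/5 = -36*(-⅒) = 18/5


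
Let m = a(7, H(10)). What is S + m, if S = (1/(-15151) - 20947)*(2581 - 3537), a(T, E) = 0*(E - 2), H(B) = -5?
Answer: 303403806088/15151 ≈ 2.0025e+7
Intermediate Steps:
a(T, E) = 0 (a(T, E) = 0*(-2 + E) = 0)
m = 0
S = 303403806088/15151 (S = (-1/15151 - 20947)*(-956) = -317367998/15151*(-956) = 303403806088/15151 ≈ 2.0025e+7)
S + m = 303403806088/15151 + 0 = 303403806088/15151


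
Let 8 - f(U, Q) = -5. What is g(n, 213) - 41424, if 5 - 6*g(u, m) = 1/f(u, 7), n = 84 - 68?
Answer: -1615504/39 ≈ -41423.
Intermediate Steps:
f(U, Q) = 13 (f(U, Q) = 8 - 1*(-5) = 8 + 5 = 13)
n = 16
g(u, m) = 32/39 (g(u, m) = 5/6 - 1/6/13 = 5/6 - 1/6*1/13 = 5/6 - 1/78 = 32/39)
g(n, 213) - 41424 = 32/39 - 41424 = -1615504/39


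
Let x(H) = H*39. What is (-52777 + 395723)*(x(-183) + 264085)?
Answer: 88119288808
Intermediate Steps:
x(H) = 39*H
(-52777 + 395723)*(x(-183) + 264085) = (-52777 + 395723)*(39*(-183) + 264085) = 342946*(-7137 + 264085) = 342946*256948 = 88119288808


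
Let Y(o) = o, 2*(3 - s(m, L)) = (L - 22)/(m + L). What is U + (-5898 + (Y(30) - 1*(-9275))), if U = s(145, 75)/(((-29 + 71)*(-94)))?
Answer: 845480939/248160 ≈ 3407.0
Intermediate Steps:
s(m, L) = 3 - (-22 + L)/(2*(L + m)) (s(m, L) = 3 - (L - 22)/(2*(m + L)) = 3 - (-22 + L)/(2*(L + m)))
U = -181/248160 (U = ((11 + 3*145 + (5/2)*75)/(75 + 145))/(((-29 + 71)*(-94))) = ((11 + 435 + 375/2)/220)/((42*(-94))) = ((1/220)*(1267/2))/(-3948) = (1267/440)*(-1/3948) = -181/248160 ≈ -0.00072937)
U + (-5898 + (Y(30) - 1*(-9275))) = -181/248160 + (-5898 + (30 - 1*(-9275))) = -181/248160 + (-5898 + (30 + 9275)) = -181/248160 + (-5898 + 9305) = -181/248160 + 3407 = 845480939/248160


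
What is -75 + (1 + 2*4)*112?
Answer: 933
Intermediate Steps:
-75 + (1 + 2*4)*112 = -75 + (1 + 8)*112 = -75 + 9*112 = -75 + 1008 = 933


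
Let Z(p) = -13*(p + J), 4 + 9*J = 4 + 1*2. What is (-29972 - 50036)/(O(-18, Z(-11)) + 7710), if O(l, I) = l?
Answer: -20002/1923 ≈ -10.401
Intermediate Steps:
J = 2/9 (J = -4/9 + (4 + 1*2)/9 = -4/9 + (4 + 2)/9 = -4/9 + (1/9)*6 = -4/9 + 2/3 = 2/9 ≈ 0.22222)
Z(p) = -26/9 - 13*p (Z(p) = -13*(p + 2/9) = -13*(2/9 + p) = -26/9 - 13*p)
(-29972 - 50036)/(O(-18, Z(-11)) + 7710) = (-29972 - 50036)/(-18 + 7710) = -80008/7692 = -80008*1/7692 = -20002/1923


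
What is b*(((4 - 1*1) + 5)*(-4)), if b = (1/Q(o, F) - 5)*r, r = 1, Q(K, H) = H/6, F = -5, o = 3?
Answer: 992/5 ≈ 198.40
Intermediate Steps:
Q(K, H) = H/6 (Q(K, H) = H*(⅙) = H/6)
b = -31/5 (b = (1/((⅙)*(-5)) - 5)*1 = (1/(-⅚) - 5)*1 = (-6/5 - 5)*1 = -31/5*1 = -31/5 ≈ -6.2000)
b*(((4 - 1*1) + 5)*(-4)) = -31*((4 - 1*1) + 5)*(-4)/5 = -31*((4 - 1) + 5)*(-4)/5 = -31*(3 + 5)*(-4)/5 = -248*(-4)/5 = -31/5*(-32) = 992/5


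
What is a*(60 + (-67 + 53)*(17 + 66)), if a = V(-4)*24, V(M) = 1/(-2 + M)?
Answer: 4408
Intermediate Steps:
a = -4 (a = 24/(-2 - 4) = 24/(-6) = -⅙*24 = -4)
a*(60 + (-67 + 53)*(17 + 66)) = -4*(60 + (-67 + 53)*(17 + 66)) = -4*(60 - 14*83) = -4*(60 - 1162) = -4*(-1102) = 4408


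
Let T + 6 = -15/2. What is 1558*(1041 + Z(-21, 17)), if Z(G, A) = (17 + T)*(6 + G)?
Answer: 1540083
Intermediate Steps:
T = -27/2 (T = -6 - 15/2 = -27/2 ≈ -13.500)
Z(G, A) = 21 + 7*G/2 (Z(G, A) = (17 - 27/2)*(6 + G) = 7*(6 + G)/2 = 21 + 7*G/2)
1558*(1041 + Z(-21, 17)) = 1558*(1041 + (21 + (7/2)*(-21))) = 1558*(1041 + (21 - 147/2)) = 1558*(1041 - 105/2) = 1558*(1977/2) = 1540083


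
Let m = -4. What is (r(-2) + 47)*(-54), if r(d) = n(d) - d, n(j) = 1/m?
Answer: -5265/2 ≈ -2632.5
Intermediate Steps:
n(j) = -¼ (n(j) = 1/(-4) = 1*(-¼) = -¼)
r(d) = -¼ - d
(r(-2) + 47)*(-54) = ((-¼ - 1*(-2)) + 47)*(-54) = ((-¼ + 2) + 47)*(-54) = (7/4 + 47)*(-54) = (195/4)*(-54) = -5265/2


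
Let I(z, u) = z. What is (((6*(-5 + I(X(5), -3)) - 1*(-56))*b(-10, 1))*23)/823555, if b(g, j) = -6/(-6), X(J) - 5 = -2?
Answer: 1012/823555 ≈ 0.0012288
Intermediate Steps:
X(J) = 3 (X(J) = 5 - 2 = 3)
b(g, j) = 1 (b(g, j) = -6*(-1/6) = 1)
(((6*(-5 + I(X(5), -3)) - 1*(-56))*b(-10, 1))*23)/823555 = (((6*(-5 + 3) - 1*(-56))*1)*23)/823555 = (((6*(-2) + 56)*1)*23)*(1/823555) = (((-12 + 56)*1)*23)*(1/823555) = ((44*1)*23)*(1/823555) = (44*23)*(1/823555) = 1012*(1/823555) = 1012/823555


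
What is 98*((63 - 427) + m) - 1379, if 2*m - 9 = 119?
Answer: -30779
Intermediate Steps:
m = 64 (m = 9/2 + (½)*119 = 9/2 + 119/2 = 64)
98*((63 - 427) + m) - 1379 = 98*((63 - 427) + 64) - 1379 = 98*(-364 + 64) - 1379 = 98*(-300) - 1379 = -29400 - 1379 = -30779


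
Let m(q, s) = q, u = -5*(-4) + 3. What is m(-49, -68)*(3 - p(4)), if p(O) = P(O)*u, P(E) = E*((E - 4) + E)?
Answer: 17885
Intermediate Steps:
P(E) = E*(-4 + 2*E) (P(E) = E*((-4 + E) + E) = E*(-4 + 2*E))
u = 23 (u = 20 + 3 = 23)
p(O) = 46*O*(-2 + O) (p(O) = (2*O*(-2 + O))*23 = 46*O*(-2 + O))
m(-49, -68)*(3 - p(4)) = -49*(3 - 46*4*(-2 + 4)) = -49*(3 - 46*4*2) = -49*(3 - 1*368) = -49*(3 - 368) = -49*(-365) = 17885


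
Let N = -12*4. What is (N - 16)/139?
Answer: -64/139 ≈ -0.46043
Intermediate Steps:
N = -48
(N - 16)/139 = (-48 - 16)/139 = (1/139)*(-64) = -64/139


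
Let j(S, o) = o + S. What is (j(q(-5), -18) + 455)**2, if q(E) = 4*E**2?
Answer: 288369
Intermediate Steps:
j(S, o) = S + o
(j(q(-5), -18) + 455)**2 = ((4*(-5)**2 - 18) + 455)**2 = ((4*25 - 18) + 455)**2 = ((100 - 18) + 455)**2 = (82 + 455)**2 = 537**2 = 288369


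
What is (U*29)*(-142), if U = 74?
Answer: -304732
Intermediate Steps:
(U*29)*(-142) = (74*29)*(-142) = 2146*(-142) = -304732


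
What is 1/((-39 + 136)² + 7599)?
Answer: 1/17008 ≈ 5.8796e-5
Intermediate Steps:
1/((-39 + 136)² + 7599) = 1/(97² + 7599) = 1/(9409 + 7599) = 1/17008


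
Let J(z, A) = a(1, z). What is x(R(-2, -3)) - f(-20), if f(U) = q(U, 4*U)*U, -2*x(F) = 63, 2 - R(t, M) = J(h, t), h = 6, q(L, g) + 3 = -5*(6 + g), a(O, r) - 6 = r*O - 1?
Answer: 14617/2 ≈ 7308.5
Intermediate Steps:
a(O, r) = 5 + O*r (a(O, r) = 6 + (r*O - 1) = 6 + (O*r - 1) = 6 + (-1 + O*r) = 5 + O*r)
q(L, g) = -33 - 5*g (q(L, g) = -3 - 5*(6 + g) = -3 + (-30 - 5*g) = -33 - 5*g)
J(z, A) = 5 + z (J(z, A) = 5 + 1*z = 5 + z)
R(t, M) = -9 (R(t, M) = 2 - (5 + 6) = 2 - 1*11 = 2 - 11 = -9)
x(F) = -63/2 (x(F) = -½*63 = -63/2)
f(U) = U*(-33 - 20*U) (f(U) = (-33 - 20*U)*U = U*(-33 - 20*U))
x(R(-2, -3)) - f(-20) = -63/2 - (-1)*(-20)*(33 + 20*(-20)) = -63/2 - (-1)*(-20)*(33 - 400) = -63/2 - (-1)*(-20)*(-367) = -63/2 - 1*(-7340) = -63/2 + 7340 = 14617/2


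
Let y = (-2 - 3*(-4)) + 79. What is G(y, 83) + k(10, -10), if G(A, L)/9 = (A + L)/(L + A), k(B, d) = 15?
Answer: 24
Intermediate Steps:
y = 89 (y = (-2 + 12) + 79 = 10 + 79 = 89)
G(A, L) = 9 (G(A, L) = 9*((A + L)/(L + A)) = 9*((A + L)/(A + L)) = 9*1 = 9)
G(y, 83) + k(10, -10) = 9 + 15 = 24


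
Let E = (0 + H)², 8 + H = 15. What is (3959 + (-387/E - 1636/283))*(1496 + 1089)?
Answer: 141424750280/13867 ≈ 1.0199e+7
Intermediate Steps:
H = 7 (H = -8 + 15 = 7)
E = 49 (E = (0 + 7)² = 7² = 49)
(3959 + (-387/E - 1636/283))*(1496 + 1089) = (3959 + (-387/49 - 1636/283))*(1496 + 1089) = (3959 + (-387*1/49 - 1636*1/283))*2585 = (3959 + (-387/49 - 1636/283))*2585 = (3959 - 189685/13867)*2585 = (54709768/13867)*2585 = 141424750280/13867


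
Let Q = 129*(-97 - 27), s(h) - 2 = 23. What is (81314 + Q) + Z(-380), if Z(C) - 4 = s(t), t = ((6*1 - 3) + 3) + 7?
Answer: 65347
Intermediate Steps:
t = 13 (t = ((6 - 3) + 3) + 7 = (3 + 3) + 7 = 6 + 7 = 13)
s(h) = 25 (s(h) = 2 + 23 = 25)
Z(C) = 29 (Z(C) = 4 + 25 = 29)
Q = -15996 (Q = 129*(-124) = -15996)
(81314 + Q) + Z(-380) = (81314 - 15996) + 29 = 65318 + 29 = 65347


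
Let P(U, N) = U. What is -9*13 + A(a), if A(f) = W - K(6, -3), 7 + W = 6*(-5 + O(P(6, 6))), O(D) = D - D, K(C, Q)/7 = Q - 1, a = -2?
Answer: -126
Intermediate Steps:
K(C, Q) = -7 + 7*Q (K(C, Q) = 7*(Q - 1) = 7*(-1 + Q) = -7 + 7*Q)
O(D) = 0
W = -37 (W = -7 + 6*(-5 + 0) = -7 + 6*(-5) = -7 - 30 = -37)
A(f) = -9 (A(f) = -37 - (-7 + 7*(-3)) = -37 - (-7 - 21) = -37 - 1*(-28) = -37 + 28 = -9)
-9*13 + A(a) = -9*13 - 9 = -117 - 9 = -126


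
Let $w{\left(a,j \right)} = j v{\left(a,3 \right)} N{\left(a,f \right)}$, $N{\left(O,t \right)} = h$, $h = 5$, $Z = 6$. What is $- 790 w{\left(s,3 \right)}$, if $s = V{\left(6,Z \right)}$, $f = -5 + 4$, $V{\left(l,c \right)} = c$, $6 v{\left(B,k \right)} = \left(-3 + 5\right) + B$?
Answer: $-15800$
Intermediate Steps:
$v{\left(B,k \right)} = \frac{1}{3} + \frac{B}{6}$ ($v{\left(B,k \right)} = \frac{\left(-3 + 5\right) + B}{6} = \frac{2 + B}{6} = \frac{1}{3} + \frac{B}{6}$)
$f = -1$
$s = 6$
$N{\left(O,t \right)} = 5$
$w{\left(a,j \right)} = 5 j \left(\frac{1}{3} + \frac{a}{6}\right)$ ($w{\left(a,j \right)} = j \left(\frac{1}{3} + \frac{a}{6}\right) 5 = 5 j \left(\frac{1}{3} + \frac{a}{6}\right)$)
$- 790 w{\left(s,3 \right)} = - 790 \cdot \frac{5}{6} \cdot 3 \left(2 + 6\right) = - 790 \cdot \frac{5}{6} \cdot 3 \cdot 8 = \left(-790\right) 20 = -15800$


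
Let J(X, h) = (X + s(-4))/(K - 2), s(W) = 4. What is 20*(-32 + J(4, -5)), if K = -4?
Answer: -2000/3 ≈ -666.67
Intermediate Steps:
J(X, h) = -⅔ - X/6 (J(X, h) = (X + 4)/(-4 - 2) = (4 + X)/(-6) = (4 + X)*(-⅙) = -⅔ - X/6)
20*(-32 + J(4, -5)) = 20*(-32 + (-⅔ - ⅙*4)) = 20*(-32 + (-⅔ - ⅔)) = 20*(-32 - 4/3) = 20*(-100/3) = -2000/3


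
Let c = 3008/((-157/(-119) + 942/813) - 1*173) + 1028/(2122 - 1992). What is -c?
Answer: 869688546/89361415 ≈ 9.7323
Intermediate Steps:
c = -869688546/89361415 (c = 3008/((-157*(-1/119) + 942*(1/813)) - 173) + 1028/130 = 3008/((157/119 + 314/271) - 173) + 1028*(1/130) = 3008/(79913/32249 - 173) + 514/65 = 3008/(-5499164/32249) + 514/65 = 3008*(-32249/5499164) + 514/65 = -24251248/1374791 + 514/65 = -869688546/89361415 ≈ -9.7323)
-c = -1*(-869688546/89361415) = 869688546/89361415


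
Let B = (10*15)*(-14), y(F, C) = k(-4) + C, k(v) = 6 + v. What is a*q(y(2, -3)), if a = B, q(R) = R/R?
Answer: -2100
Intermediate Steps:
y(F, C) = 2 + C (y(F, C) = (6 - 4) + C = 2 + C)
q(R) = 1
B = -2100 (B = 150*(-14) = -2100)
a = -2100
a*q(y(2, -3)) = -2100*1 = -2100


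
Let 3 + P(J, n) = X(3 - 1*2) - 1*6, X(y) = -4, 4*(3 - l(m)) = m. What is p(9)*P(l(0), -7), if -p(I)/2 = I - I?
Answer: 0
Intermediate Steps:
l(m) = 3 - m/4
p(I) = 0 (p(I) = -2*(I - I) = -2*0 = 0)
P(J, n) = -13 (P(J, n) = -3 + (-4 - 1*6) = -3 + (-4 - 6) = -3 - 10 = -13)
p(9)*P(l(0), -7) = 0*(-13) = 0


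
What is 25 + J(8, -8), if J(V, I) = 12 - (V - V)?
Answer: 37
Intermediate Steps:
J(V, I) = 12 (J(V, I) = 12 - 1*0 = 12 + 0 = 12)
25 + J(8, -8) = 25 + 12 = 37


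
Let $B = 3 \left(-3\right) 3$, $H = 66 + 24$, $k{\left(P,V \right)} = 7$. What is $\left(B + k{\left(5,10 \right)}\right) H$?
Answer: $-1800$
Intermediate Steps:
$H = 90$
$B = -27$ ($B = \left(-9\right) 3 = -27$)
$\left(B + k{\left(5,10 \right)}\right) H = \left(-27 + 7\right) 90 = \left(-20\right) 90 = -1800$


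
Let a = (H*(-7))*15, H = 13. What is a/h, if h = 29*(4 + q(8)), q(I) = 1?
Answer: -273/29 ≈ -9.4138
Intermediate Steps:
h = 145 (h = 29*(4 + 1) = 29*5 = 145)
a = -1365 (a = (13*(-7))*15 = -91*15 = -1365)
a/h = -1365/145 = -1365*1/145 = -273/29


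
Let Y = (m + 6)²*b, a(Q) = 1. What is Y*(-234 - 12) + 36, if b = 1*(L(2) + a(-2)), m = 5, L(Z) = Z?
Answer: -89262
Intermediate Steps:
b = 3 (b = 1*(2 + 1) = 1*3 = 3)
Y = 363 (Y = (5 + 6)²*3 = 11²*3 = 121*3 = 363)
Y*(-234 - 12) + 36 = 363*(-234 - 12) + 36 = 363*(-246) + 36 = -89298 + 36 = -89262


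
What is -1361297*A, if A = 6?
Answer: -8167782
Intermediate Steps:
-1361297*A = -1361297*6 = -8167782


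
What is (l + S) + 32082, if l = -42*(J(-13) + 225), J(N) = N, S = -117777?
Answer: -94599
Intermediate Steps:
l = -8904 (l = -42*(-13 + 225) = -42*212 = -8904)
(l + S) + 32082 = (-8904 - 117777) + 32082 = -126681 + 32082 = -94599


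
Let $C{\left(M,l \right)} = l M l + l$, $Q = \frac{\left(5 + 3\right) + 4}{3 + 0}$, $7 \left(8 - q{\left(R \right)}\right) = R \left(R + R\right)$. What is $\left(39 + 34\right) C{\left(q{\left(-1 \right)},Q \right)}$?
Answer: $\frac{65116}{7} \approx 9302.3$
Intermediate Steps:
$q{\left(R \right)} = 8 - \frac{2 R^{2}}{7}$ ($q{\left(R \right)} = 8 - \frac{R \left(R + R\right)}{7} = 8 - \frac{R 2 R}{7} = 8 - \frac{2 R^{2}}{7}$)
$Q = 4$ ($Q = \frac{8 + 4}{3} = 12 \cdot \frac{1}{3} = 4$)
$C{\left(M,l \right)} = l + M l^{2}$ ($C{\left(M,l \right)} = M l l + l = M l^{2} + l = l + M l^{2}$)
$\left(39 + 34\right) C{\left(q{\left(-1 \right)},Q \right)} = \left(39 + 34\right) 4 \left(1 + \left(8 - \frac{2 \left(-1\right)^{2}}{7}\right) 4\right) = 73 \cdot 4 \left(1 + \left(8 - \frac{2}{7}\right) 4\right) = 73 \cdot 4 \left(1 + \frac{54}{7} \cdot 4\right) = 73 \cdot 4 \left(1 + \frac{216}{7}\right) = 73 \cdot 4 \cdot \frac{223}{7} = 73 \cdot \frac{892}{7} = \frac{65116}{7}$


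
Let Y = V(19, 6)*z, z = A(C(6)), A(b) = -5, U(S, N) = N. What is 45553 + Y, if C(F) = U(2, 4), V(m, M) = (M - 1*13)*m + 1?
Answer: 46213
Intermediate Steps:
V(m, M) = 1 + m*(-13 + M) (V(m, M) = (M - 13)*m + 1 = (-13 + M)*m + 1 = m*(-13 + M) + 1 = 1 + m*(-13 + M))
C(F) = 4
z = -5
Y = 660 (Y = (1 - 13*19 + 6*19)*(-5) = (1 - 247 + 114)*(-5) = -132*(-5) = 660)
45553 + Y = 45553 + 660 = 46213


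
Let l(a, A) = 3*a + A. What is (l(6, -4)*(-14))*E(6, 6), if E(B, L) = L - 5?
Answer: -196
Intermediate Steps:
E(B, L) = -5 + L
l(a, A) = A + 3*a
(l(6, -4)*(-14))*E(6, 6) = ((-4 + 3*6)*(-14))*(-5 + 6) = ((-4 + 18)*(-14))*1 = (14*(-14))*1 = -196*1 = -196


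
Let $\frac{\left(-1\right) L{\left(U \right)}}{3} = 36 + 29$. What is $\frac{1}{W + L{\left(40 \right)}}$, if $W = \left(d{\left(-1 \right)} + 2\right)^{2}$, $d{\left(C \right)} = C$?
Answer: $- \frac{1}{194} \approx -0.0051546$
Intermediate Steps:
$L{\left(U \right)} = -195$ ($L{\left(U \right)} = - 3 \left(36 + 29\right) = \left(-3\right) 65 = -195$)
$W = 1$ ($W = \left(-1 + 2\right)^{2} = 1^{2} = 1$)
$\frac{1}{W + L{\left(40 \right)}} = \frac{1}{1 - 195} = \frac{1}{-194} = - \frac{1}{194}$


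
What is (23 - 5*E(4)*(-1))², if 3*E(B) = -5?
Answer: 1936/9 ≈ 215.11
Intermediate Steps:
E(B) = -5/3 (E(B) = (⅓)*(-5) = -5/3)
(23 - 5*E(4)*(-1))² = (23 - 5*(-5/3)*(-1))² = (23 + (25/3)*(-1))² = (23 - 25/3)² = (44/3)² = 1936/9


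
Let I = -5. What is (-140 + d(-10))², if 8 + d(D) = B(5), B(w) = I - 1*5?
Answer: 24964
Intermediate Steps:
B(w) = -10 (B(w) = -5 - 1*5 = -5 - 5 = -10)
d(D) = -18 (d(D) = -8 - 10 = -18)
(-140 + d(-10))² = (-140 - 18)² = (-158)² = 24964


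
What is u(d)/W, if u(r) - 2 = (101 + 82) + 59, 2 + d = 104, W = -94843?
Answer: -244/94843 ≈ -0.0025727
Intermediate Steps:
d = 102 (d = -2 + 104 = 102)
u(r) = 244 (u(r) = 2 + ((101 + 82) + 59) = 2 + (183 + 59) = 2 + 242 = 244)
u(d)/W = 244/(-94843) = 244*(-1/94843) = -244/94843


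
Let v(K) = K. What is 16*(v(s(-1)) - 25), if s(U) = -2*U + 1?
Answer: -352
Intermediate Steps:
s(U) = 1 - 2*U
16*(v(s(-1)) - 25) = 16*((1 - 2*(-1)) - 25) = 16*((1 + 2) - 25) = 16*(3 - 25) = 16*(-22) = -352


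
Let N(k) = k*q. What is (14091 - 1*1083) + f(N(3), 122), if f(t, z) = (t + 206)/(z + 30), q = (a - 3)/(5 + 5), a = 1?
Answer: 9887107/760 ≈ 13009.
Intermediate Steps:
q = -1/5 (q = (1 - 3)/(5 + 5) = -2/10 = -2*1/10 = -1/5 ≈ -0.20000)
N(k) = -k/5 (N(k) = k*(-1/5) = -k/5)
f(t, z) = (206 + t)/(30 + z)
(14091 - 1*1083) + f(N(3), 122) = (14091 - 1*1083) + (206 - 1/5*3)/(30 + 122) = (14091 - 1083) + (206 - 3/5)/152 = 13008 + (1/152)*(1027/5) = 13008 + 1027/760 = 9887107/760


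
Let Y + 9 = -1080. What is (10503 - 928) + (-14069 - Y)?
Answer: -3405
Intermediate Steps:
Y = -1089 (Y = -9 - 1080 = -1089)
(10503 - 928) + (-14069 - Y) = (10503 - 928) + (-14069 - 1*(-1089)) = 9575 + (-14069 + 1089) = 9575 - 12980 = -3405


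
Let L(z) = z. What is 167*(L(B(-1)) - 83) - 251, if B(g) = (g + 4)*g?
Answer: -14613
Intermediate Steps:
B(g) = g*(4 + g) (B(g) = (4 + g)*g = g*(4 + g))
167*(L(B(-1)) - 83) - 251 = 167*(-(4 - 1) - 83) - 251 = 167*(-1*3 - 83) - 251 = 167*(-3 - 83) - 251 = 167*(-86) - 251 = -14362 - 251 = -14613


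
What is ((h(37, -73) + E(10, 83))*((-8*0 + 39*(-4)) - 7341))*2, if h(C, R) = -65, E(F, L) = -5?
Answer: 1049580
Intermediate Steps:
((h(37, -73) + E(10, 83))*((-8*0 + 39*(-4)) - 7341))*2 = ((-65 - 5)*((-8*0 + 39*(-4)) - 7341))*2 = -70*((0 - 156) - 7341)*2 = -70*(-156 - 7341)*2 = -70*(-7497)*2 = 524790*2 = 1049580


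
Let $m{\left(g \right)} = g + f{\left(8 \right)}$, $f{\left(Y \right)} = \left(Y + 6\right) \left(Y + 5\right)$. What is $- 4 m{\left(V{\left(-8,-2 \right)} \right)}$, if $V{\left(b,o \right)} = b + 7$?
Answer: $-724$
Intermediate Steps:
$V{\left(b,o \right)} = 7 + b$
$f{\left(Y \right)} = \left(5 + Y\right) \left(6 + Y\right)$ ($f{\left(Y \right)} = \left(6 + Y\right) \left(5 + Y\right) = \left(5 + Y\right) \left(6 + Y\right)$)
$m{\left(g \right)} = 182 + g$ ($m{\left(g \right)} = g + \left(30 + 8^{2} + 11 \cdot 8\right) = g + \left(30 + 64 + 88\right) = g + 182 = 182 + g$)
$- 4 m{\left(V{\left(-8,-2 \right)} \right)} = - 4 \left(182 + \left(7 - 8\right)\right) = - 4 \left(182 - 1\right) = \left(-4\right) 181 = -724$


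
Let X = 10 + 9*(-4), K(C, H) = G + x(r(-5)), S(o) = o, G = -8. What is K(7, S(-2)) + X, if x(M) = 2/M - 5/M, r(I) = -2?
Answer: -65/2 ≈ -32.500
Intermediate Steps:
x(M) = -3/M
K(C, H) = -13/2 (K(C, H) = -8 - 3/(-2) = -8 - 3*(-1/2) = -8 + 3/2 = -13/2)
X = -26 (X = 10 - 36 = -26)
K(7, S(-2)) + X = -13/2 - 26 = -65/2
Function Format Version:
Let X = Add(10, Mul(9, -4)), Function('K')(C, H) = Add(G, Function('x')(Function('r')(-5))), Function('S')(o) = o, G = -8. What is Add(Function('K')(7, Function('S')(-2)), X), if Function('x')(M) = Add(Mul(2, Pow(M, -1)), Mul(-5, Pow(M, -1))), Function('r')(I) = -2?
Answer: Rational(-65, 2) ≈ -32.500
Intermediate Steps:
Function('x')(M) = Mul(-3, Pow(M, -1))
Function('K')(C, H) = Rational(-13, 2) (Function('K')(C, H) = Add(-8, Mul(-3, Pow(-2, -1))) = Add(-8, Mul(-3, Rational(-1, 2))) = Add(-8, Rational(3, 2)) = Rational(-13, 2))
X = -26 (X = Add(10, -36) = -26)
Add(Function('K')(7, Function('S')(-2)), X) = Add(Rational(-13, 2), -26) = Rational(-65, 2)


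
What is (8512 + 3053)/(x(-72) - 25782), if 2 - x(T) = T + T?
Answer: -11565/25636 ≈ -0.45112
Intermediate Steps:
x(T) = 2 - 2*T (x(T) = 2 - (T + T) = 2 - 2*T)
(8512 + 3053)/(x(-72) - 25782) = (8512 + 3053)/((2 - 2*(-72)) - 25782) = 11565/((2 + 144) - 25782) = 11565/(146 - 25782) = 11565/(-25636) = 11565*(-1/25636) = -11565/25636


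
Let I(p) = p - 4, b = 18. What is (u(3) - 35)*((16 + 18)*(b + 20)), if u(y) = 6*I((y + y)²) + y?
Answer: 206720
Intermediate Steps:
I(p) = -4 + p
u(y) = -24 + y + 24*y² (u(y) = 6*(-4 + (y + y)²) + y = 6*(-4 + (2*y)²) + y = 6*(-4 + 4*y²) + y = (-24 + 24*y²) + y = -24 + y + 24*y²)
(u(3) - 35)*((16 + 18)*(b + 20)) = ((-24 + 3 + 24*3²) - 35)*((16 + 18)*(18 + 20)) = ((-24 + 3 + 24*9) - 35)*(34*38) = ((-24 + 3 + 216) - 35)*1292 = (195 - 35)*1292 = 160*1292 = 206720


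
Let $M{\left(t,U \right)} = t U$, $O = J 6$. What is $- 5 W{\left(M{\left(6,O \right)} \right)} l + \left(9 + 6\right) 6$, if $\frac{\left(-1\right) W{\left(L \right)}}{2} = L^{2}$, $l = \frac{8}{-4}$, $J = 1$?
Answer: $-25830$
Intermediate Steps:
$l = -2$ ($l = 8 \left(- \frac{1}{4}\right) = -2$)
$O = 6$ ($O = 1 \cdot 6 = 6$)
$M{\left(t,U \right)} = U t$
$W{\left(L \right)} = - 2 L^{2}$
$- 5 W{\left(M{\left(6,O \right)} \right)} l + \left(9 + 6\right) 6 = - 5 \left(- 2 \left(6 \cdot 6\right)^{2}\right) \left(-2\right) + \left(9 + 6\right) 6 = - 5 \left(- 2 \cdot 36^{2}\right) \left(-2\right) + 15 \cdot 6 = - 5 \left(\left(-2\right) 1296\right) \left(-2\right) + 90 = \left(-5\right) \left(-2592\right) \left(-2\right) + 90 = 12960 \left(-2\right) + 90 = -25920 + 90 = -25830$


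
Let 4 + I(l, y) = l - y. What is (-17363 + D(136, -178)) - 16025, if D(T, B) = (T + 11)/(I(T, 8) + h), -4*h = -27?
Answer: -17461336/523 ≈ -33387.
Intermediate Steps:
I(l, y) = -4 + l - y (I(l, y) = -4 + (l - y) = -4 + l - y)
h = 27/4 (h = -¼*(-27) = 27/4 ≈ 6.7500)
D(T, B) = (11 + T)/(-21/4 + T) (D(T, B) = (T + 11)/((-4 + T - 1*8) + 27/4) = (11 + T)/((-4 + T - 8) + 27/4) = (11 + T)/((-12 + T) + 27/4) = (11 + T)/(-21/4 + T))
(-17363 + D(136, -178)) - 16025 = (-17363 + 4*(11 + 136)/(-21 + 4*136)) - 16025 = (-17363 + 4*147/(-21 + 544)) - 16025 = (-17363 + 4*147/523) - 16025 = (-17363 + 4*(1/523)*147) - 16025 = (-17363 + 588/523) - 16025 = -9080261/523 - 16025 = -17461336/523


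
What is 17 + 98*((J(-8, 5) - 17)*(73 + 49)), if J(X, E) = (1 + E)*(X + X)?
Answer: -1351011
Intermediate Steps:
J(X, E) = 2*X*(1 + E) (J(X, E) = (1 + E)*(2*X) = 2*X*(1 + E))
17 + 98*((J(-8, 5) - 17)*(73 + 49)) = 17 + 98*((2*(-8)*(1 + 5) - 17)*(73 + 49)) = 17 + 98*((2*(-8)*6 - 17)*122) = 17 + 98*((-96 - 17)*122) = 17 + 98*(-113*122) = 17 + 98*(-13786) = 17 - 1351028 = -1351011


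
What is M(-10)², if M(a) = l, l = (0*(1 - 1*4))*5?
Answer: 0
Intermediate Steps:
l = 0 (l = (0*(1 - 4))*5 = (0*(-3))*5 = 0*5 = 0)
M(a) = 0
M(-10)² = 0² = 0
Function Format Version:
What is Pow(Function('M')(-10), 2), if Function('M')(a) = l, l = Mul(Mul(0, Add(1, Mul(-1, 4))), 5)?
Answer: 0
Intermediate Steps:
l = 0 (l = Mul(Mul(0, Add(1, -4)), 5) = Mul(Mul(0, -3), 5) = Mul(0, 5) = 0)
Function('M')(a) = 0
Pow(Function('M')(-10), 2) = Pow(0, 2) = 0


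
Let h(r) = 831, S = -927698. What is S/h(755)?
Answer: -927698/831 ≈ -1116.4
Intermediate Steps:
S/h(755) = -927698/831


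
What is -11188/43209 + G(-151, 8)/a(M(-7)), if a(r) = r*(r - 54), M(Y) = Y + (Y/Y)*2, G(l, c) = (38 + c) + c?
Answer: -967174/12746655 ≈ -0.075877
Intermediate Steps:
G(l, c) = 38 + 2*c
M(Y) = 2 + Y (M(Y) = Y + 1*2 = Y + 2 = 2 + Y)
a(r) = r*(-54 + r)
-11188/43209 + G(-151, 8)/a(M(-7)) = -11188/43209 + (38 + 2*8)/(((2 - 7)*(-54 + (2 - 7)))) = -11188*1/43209 + (38 + 16)/((-5*(-54 - 5))) = -11188/43209 + 54/((-5*(-59))) = -11188/43209 + 54/295 = -967174/12746655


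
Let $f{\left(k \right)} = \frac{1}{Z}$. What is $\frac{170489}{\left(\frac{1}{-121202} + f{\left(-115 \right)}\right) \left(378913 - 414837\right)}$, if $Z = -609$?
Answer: $\frac{898866938343}{312567026} \approx 2875.8$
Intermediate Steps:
$f{\left(k \right)} = - \frac{1}{609}$ ($f{\left(k \right)} = \frac{1}{-609} = - \frac{1}{609}$)
$\frac{170489}{\left(\frac{1}{-121202} + f{\left(-115 \right)}\right) \left(378913 - 414837\right)} = \frac{170489}{\left(\frac{1}{-121202} - \frac{1}{609}\right) \left(378913 - 414837\right)} = \frac{170489}{\left(- \frac{1}{121202} - \frac{1}{609}\right) \left(-35924\right)} = \frac{170489}{\left(- \frac{121811}{73812018}\right) \left(-35924\right)} = \frac{170489}{\frac{312567026}{5272287}} = 170489 \cdot \frac{5272287}{312567026} = \frac{898866938343}{312567026}$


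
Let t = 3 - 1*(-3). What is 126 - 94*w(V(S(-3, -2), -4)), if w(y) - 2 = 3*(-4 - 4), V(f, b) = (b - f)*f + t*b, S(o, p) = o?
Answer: 2194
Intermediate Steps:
t = 6 (t = 3 + 3 = 6)
V(f, b) = 6*b + f*(b - f) (V(f, b) = (b - f)*f + 6*b = f*(b - f) + 6*b = 6*b + f*(b - f))
w(y) = -22 (w(y) = 2 + 3*(-4 - 4) = 2 + 3*(-8) = 2 - 24 = -22)
126 - 94*w(V(S(-3, -2), -4)) = 126 - 94*(-22) = 126 + 2068 = 2194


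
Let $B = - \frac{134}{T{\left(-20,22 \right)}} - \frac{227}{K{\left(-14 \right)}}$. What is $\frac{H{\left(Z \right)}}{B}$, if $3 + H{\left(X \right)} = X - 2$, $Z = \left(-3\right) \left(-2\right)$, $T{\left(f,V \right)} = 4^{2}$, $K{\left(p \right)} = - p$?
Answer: $- \frac{56}{1377} \approx -0.040668$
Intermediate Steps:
$T{\left(f,V \right)} = 16$
$Z = 6$
$B = - \frac{1377}{56}$ ($B = - \frac{134}{16} - \frac{227}{\left(-1\right) \left(-14\right)} = \left(-134\right) \frac{1}{16} - \frac{227}{14} = - \frac{67}{8} - \frac{227}{14} = - \frac{1377}{56} \approx -24.589$)
$H{\left(X \right)} = -5 + X$ ($H{\left(X \right)} = -3 + \left(X - 2\right) = -3 + \left(-2 + X\right) = -5 + X$)
$\frac{H{\left(Z \right)}}{B} = \frac{-5 + 6}{- \frac{1377}{56}} = 1 \left(- \frac{56}{1377}\right) = - \frac{56}{1377}$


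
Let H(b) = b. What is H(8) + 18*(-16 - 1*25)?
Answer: -730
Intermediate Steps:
H(8) + 18*(-16 - 1*25) = 8 + 18*(-16 - 1*25) = 8 + 18*(-16 - 25) = 8 + 18*(-41) = 8 - 738 = -730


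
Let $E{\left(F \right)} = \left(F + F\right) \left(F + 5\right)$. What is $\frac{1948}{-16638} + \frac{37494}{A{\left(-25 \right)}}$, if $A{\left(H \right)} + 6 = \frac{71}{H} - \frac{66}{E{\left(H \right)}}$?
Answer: $- \frac{155960630222}{37044507} \approx -4210.1$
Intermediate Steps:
$E{\left(F \right)} = 2 F \left(5 + F\right)$
$A{\left(H \right)} = -6 + \frac{71}{H} - \frac{33}{H \left(5 + H\right)}$ ($A{\left(H \right)} = -6 + \left(\frac{71}{H} - \frac{66}{2 H \left(5 + H\right)}\right) = -6 + \left(\frac{71}{H} - 66 \frac{1}{2 H \left(5 + H\right)}\right) = -6 + \left(\frac{71}{H} - \frac{33}{H \left(5 + H\right)}\right) = -6 + \frac{71}{H} - \frac{33}{H \left(5 + H\right)}$)
$\frac{1948}{-16638} + \frac{37494}{A{\left(-25 \right)}} = \frac{1948}{-16638} + \frac{37494}{\frac{1}{-25} \frac{1}{5 - 25} \left(322 - 6 \left(-25\right)^{2} + 41 \left(-25\right)\right)} = 1948 \left(- \frac{1}{16638}\right) + \frac{37494}{\left(- \frac{1}{25}\right) \frac{1}{-20} \left(322 - 3750 - 1025\right)} = - \frac{974}{8319} + \frac{37494}{\left(- \frac{1}{25}\right) \left(- \frac{1}{20}\right) \left(322 - 3750 - 1025\right)} = - \frac{974}{8319} + \frac{37494}{\left(- \frac{1}{25}\right) \left(- \frac{1}{20}\right) \left(-4453\right)} = - \frac{974}{8319} + \frac{37494}{- \frac{4453}{500}} = - \frac{974}{8319} + 37494 \left(- \frac{500}{4453}\right) = - \frac{974}{8319} - \frac{18747000}{4453} = - \frac{155960630222}{37044507}$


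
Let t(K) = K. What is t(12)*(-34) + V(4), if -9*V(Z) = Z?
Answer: -3676/9 ≈ -408.44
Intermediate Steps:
V(Z) = -Z/9
t(12)*(-34) + V(4) = 12*(-34) - ⅑*4 = -408 - 4/9 = -3676/9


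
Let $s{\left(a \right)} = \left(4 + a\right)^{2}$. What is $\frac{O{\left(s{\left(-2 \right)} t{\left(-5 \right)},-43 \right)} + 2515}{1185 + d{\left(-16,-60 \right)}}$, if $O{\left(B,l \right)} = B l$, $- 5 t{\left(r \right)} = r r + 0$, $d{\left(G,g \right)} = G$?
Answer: $\frac{3375}{1169} \approx 2.8871$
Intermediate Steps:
$t{\left(r \right)} = - \frac{r^{2}}{5}$ ($t{\left(r \right)} = - \frac{r r + 0}{5} = - \frac{r^{2} + 0}{5} = - \frac{r^{2}}{5}$)
$\frac{O{\left(s{\left(-2 \right)} t{\left(-5 \right)},-43 \right)} + 2515}{1185 + d{\left(-16,-60 \right)}} = \frac{\left(4 - 2\right)^{2} \left(- \frac{\left(-5\right)^{2}}{5}\right) \left(-43\right) + 2515}{1185 - 16} = \frac{2^{2} \left(\left(- \frac{1}{5}\right) 25\right) \left(-43\right) + 2515}{1169} = \left(4 \left(-5\right) \left(-43\right) + 2515\right) \frac{1}{1169} = \left(\left(-20\right) \left(-43\right) + 2515\right) \frac{1}{1169} = \left(860 + 2515\right) \frac{1}{1169} = 3375 \cdot \frac{1}{1169} = \frac{3375}{1169}$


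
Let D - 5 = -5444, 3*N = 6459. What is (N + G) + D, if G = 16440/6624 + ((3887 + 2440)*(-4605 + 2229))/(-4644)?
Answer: -551249/11868 ≈ -46.448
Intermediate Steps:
N = 2153 (N = (⅓)*6459 = 2153)
D = -5439 (D = 5 - 5444 = -5439)
G = 38446999/11868 (G = 16440*(1/6624) + (6327*(-2376))*(-1/4644) = 685/276 - 15032952*(-1/4644) = 685/276 + 139194/43 = 38446999/11868 ≈ 3239.6)
(N + G) + D = (2153 + 38446999/11868) - 5439 = 63998803/11868 - 5439 = -551249/11868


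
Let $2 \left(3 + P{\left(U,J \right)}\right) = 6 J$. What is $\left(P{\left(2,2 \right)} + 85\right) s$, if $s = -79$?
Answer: $-6952$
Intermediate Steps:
$P{\left(U,J \right)} = -3 + 3 J$ ($P{\left(U,J \right)} = -3 + \frac{6 J}{2} = -3 + 3 J$)
$\left(P{\left(2,2 \right)} + 85\right) s = \left(\left(-3 + 3 \cdot 2\right) + 85\right) \left(-79\right) = \left(\left(-3 + 6\right) + 85\right) \left(-79\right) = \left(3 + 85\right) \left(-79\right) = 88 \left(-79\right) = -6952$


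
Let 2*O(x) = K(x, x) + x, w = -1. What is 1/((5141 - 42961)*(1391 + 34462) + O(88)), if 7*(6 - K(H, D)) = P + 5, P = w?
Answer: -7/9491722893 ≈ -7.3748e-10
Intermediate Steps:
P = -1
K(H, D) = 38/7 (K(H, D) = 6 - (-1 + 5)/7 = 6 - ⅐*4 = 6 - 4/7 = 38/7)
O(x) = 19/7 + x/2 (O(x) = (38/7 + x)/2 = 19/7 + x/2)
1/((5141 - 42961)*(1391 + 34462) + O(88)) = 1/((5141 - 42961)*(1391 + 34462) + (19/7 + (½)*88)) = 1/(-37820*35853 + (19/7 + 44)) = 1/(-1355960460 + 327/7) = 1/(-9491722893/7) = -7/9491722893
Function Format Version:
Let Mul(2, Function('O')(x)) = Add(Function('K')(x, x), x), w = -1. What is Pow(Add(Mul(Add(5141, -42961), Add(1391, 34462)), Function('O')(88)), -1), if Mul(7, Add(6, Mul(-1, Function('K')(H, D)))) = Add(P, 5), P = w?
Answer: Rational(-7, 9491722893) ≈ -7.3748e-10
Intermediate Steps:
P = -1
Function('K')(H, D) = Rational(38, 7) (Function('K')(H, D) = Add(6, Mul(Rational(-1, 7), Add(-1, 5))) = Add(6, Mul(Rational(-1, 7), 4)) = Add(6, Rational(-4, 7)) = Rational(38, 7))
Function('O')(x) = Add(Rational(19, 7), Mul(Rational(1, 2), x)) (Function('O')(x) = Mul(Rational(1, 2), Add(Rational(38, 7), x)) = Add(Rational(19, 7), Mul(Rational(1, 2), x)))
Pow(Add(Mul(Add(5141, -42961), Add(1391, 34462)), Function('O')(88)), -1) = Pow(Add(Mul(Add(5141, -42961), Add(1391, 34462)), Add(Rational(19, 7), Mul(Rational(1, 2), 88))), -1) = Pow(Add(Mul(-37820, 35853), Add(Rational(19, 7), 44)), -1) = Pow(Add(-1355960460, Rational(327, 7)), -1) = Pow(Rational(-9491722893, 7), -1) = Rational(-7, 9491722893)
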